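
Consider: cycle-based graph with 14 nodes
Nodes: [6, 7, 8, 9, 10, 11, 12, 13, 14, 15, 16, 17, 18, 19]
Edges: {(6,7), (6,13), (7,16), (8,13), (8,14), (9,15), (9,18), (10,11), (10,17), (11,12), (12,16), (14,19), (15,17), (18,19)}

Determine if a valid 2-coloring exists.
Yes, G is 2-colorable

A valid 2-coloring: color 1: [7, 10, 12, 13, 14, 15, 18]; color 2: [6, 8, 9, 11, 16, 17, 19].
(χ(G) = 2 ≤ 2.)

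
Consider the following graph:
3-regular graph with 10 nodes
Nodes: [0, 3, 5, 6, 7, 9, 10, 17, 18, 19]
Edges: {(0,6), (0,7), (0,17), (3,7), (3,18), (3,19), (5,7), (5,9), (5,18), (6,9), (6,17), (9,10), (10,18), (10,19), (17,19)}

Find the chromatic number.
Clique number ω(G) = 3 (lower bound: χ ≥ ω).
The clique on [0, 6, 17] has size 3, forcing χ ≥ 3, and the coloring below uses 3 colors, so χ(G) = 3.
A valid 3-coloring: color 1: [3, 9, 17]; color 2: [6, 7, 18, 19]; color 3: [0, 5, 10].

χ(G) = 3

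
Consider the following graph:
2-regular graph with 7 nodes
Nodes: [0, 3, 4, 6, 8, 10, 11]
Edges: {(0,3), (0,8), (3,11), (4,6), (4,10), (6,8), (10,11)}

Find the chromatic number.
χ(G) = 3

Clique number ω(G) = 2 (lower bound: χ ≥ ω).
Odd cycle [4, 10, 11, 3, 0, 8, 6] needs 3 colors (χ ≥ 3).
The coloring below uses 3 colors, so χ(G) = 3.
A valid 3-coloring: color 1: [3, 8, 10]; color 2: [0, 6, 11]; color 3: [4].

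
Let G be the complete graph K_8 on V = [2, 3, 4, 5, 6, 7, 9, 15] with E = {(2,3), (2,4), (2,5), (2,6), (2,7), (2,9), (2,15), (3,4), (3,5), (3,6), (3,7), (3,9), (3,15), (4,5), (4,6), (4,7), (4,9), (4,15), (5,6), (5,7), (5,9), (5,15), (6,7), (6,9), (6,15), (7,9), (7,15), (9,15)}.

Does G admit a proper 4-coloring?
The clique on vertices [2, 3, 4, 5, 6, 7, 9, 15] has size 8 > 4, so it alone needs 8 colors.

No, G is not 4-colorable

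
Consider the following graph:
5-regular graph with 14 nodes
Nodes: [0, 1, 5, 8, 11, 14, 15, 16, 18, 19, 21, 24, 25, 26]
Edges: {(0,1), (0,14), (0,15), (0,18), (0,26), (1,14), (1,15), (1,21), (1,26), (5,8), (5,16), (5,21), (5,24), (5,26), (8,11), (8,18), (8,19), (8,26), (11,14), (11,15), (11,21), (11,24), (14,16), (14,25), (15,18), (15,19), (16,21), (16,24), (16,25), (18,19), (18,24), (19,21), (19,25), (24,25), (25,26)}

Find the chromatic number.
χ(G) = 4

Clique number ω(G) = 3 (lower bound: χ ≥ ω).
Suppose a proper 3-coloring c exists. The clique [0, 1, 14] takes 3 distinct colors; by symmetry let c(0) = 1, c(1) = 2, c(14) = 3.
- Vertex 15: neighbors [0, 1] already have colors [1, 2] ⇒ c(15) = 3.
- Vertex 18: neighbors [0, 15] already have colors [1, 3] ⇒ c(18) = 2.
- Vertex 19: neighbors [18, 15] already have colors [2, 3] ⇒ c(19) = 1.
- Vertex 8: neighbors [19, 18] already have colors [1, 2] ⇒ c(8) = 3.
- Vertex 26: neighbors [0, 1, 8] already have colors [1, 2, 3] — all 3 colors blocked. Contradiction.
The forced assignments end in a contradiction, so G has no proper 3-coloring (χ ≥ 4).
The coloring below uses 4 colors, so χ(G) = 4.
A valid 4-coloring: color 1: [1, 5, 11, 18, 25]; color 2: [8, 14, 15, 21, 24]; color 3: [0, 16, 19]; color 4: [26].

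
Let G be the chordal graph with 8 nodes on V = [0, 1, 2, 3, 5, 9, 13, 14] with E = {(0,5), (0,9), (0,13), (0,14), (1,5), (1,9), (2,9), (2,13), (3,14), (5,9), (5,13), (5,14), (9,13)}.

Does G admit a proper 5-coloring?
Yes, G is 5-colorable

A valid 5-coloring: color 1: [2, 3, 5]; color 2: [9, 14]; color 3: [0, 1]; color 4: [13].
(χ(G) = 4 ≤ 5.)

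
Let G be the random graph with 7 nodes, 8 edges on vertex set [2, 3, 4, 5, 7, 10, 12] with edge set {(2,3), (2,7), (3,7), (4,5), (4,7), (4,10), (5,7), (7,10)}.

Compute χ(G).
χ(G) = 3

Clique number ω(G) = 3 (lower bound: χ ≥ ω).
The clique on [2, 3, 7] has size 3, forcing χ ≥ 3, and the coloring below uses 3 colors, so χ(G) = 3.
A valid 3-coloring: color 1: [7, 12]; color 2: [2, 4]; color 3: [3, 5, 10].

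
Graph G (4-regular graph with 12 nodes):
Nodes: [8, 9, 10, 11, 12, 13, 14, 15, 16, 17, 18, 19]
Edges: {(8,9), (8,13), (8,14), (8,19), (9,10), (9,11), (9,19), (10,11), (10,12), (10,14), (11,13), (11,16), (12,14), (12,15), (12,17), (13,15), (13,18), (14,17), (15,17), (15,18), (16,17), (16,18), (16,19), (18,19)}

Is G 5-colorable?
A valid 5-coloring: color 1: [8, 10, 17, 18]; color 2: [9, 12, 13, 16]; color 3: [11, 14, 15, 19].
(χ(G) = 3 ≤ 5.)

Yes, G is 5-colorable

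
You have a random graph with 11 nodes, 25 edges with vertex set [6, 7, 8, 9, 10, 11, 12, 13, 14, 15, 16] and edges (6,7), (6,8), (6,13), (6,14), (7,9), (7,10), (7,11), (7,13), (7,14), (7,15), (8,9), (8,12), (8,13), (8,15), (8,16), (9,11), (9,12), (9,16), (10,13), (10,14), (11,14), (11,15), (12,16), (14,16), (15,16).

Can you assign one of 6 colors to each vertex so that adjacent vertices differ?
A valid 6-coloring: color 1: [7, 8]; color 2: [12, 13, 14, 15]; color 3: [6, 10, 11, 16]; color 4: [9].
(χ(G) = 4 ≤ 6.)

Yes, G is 6-colorable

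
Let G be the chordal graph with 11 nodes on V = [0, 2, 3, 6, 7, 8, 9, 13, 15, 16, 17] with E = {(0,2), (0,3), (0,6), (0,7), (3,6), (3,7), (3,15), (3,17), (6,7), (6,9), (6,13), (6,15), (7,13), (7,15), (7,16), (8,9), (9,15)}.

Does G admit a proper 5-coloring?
A valid 5-coloring: color 1: [2, 6, 8, 16, 17]; color 2: [7, 9]; color 3: [3, 13]; color 4: [0, 15].
(χ(G) = 4 ≤ 5.)

Yes, G is 5-colorable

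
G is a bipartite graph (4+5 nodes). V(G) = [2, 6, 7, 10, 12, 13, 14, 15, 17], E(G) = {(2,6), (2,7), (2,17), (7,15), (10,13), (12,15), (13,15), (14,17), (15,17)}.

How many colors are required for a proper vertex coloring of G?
Clique number ω(G) = 2 (lower bound: χ ≥ ω).
The graph is bipartite (no odd cycle), so 2 colors suffice: χ(G) = 2.
A valid 2-coloring: color 1: [2, 10, 14, 15]; color 2: [6, 7, 12, 13, 17].

χ(G) = 2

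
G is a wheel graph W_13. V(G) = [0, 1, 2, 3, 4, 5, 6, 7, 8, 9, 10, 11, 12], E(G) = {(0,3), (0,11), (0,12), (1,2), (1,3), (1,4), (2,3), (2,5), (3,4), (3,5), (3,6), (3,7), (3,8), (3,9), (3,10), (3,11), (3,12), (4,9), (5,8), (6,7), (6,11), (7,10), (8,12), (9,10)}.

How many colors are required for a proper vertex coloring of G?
χ(G) = 3

Clique number ω(G) = 3 (lower bound: χ ≥ ω).
The clique on [0, 3, 11] has size 3, forcing χ ≥ 3, and the coloring below uses 3 colors, so χ(G) = 3.
A valid 3-coloring: color 1: [3]; color 2: [1, 5, 7, 9, 11, 12]; color 3: [0, 2, 4, 6, 8, 10].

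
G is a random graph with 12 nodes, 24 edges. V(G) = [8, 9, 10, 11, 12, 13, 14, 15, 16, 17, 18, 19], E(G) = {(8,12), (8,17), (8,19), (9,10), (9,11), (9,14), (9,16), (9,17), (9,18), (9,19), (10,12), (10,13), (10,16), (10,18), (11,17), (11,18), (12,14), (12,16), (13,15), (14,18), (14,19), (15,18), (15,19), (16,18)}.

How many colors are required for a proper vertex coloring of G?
χ(G) = 4

Clique number ω(G) = 4 (lower bound: χ ≥ ω).
The clique on [9, 10, 16, 18] has size 4, forcing χ ≥ 4, and the coloring below uses 4 colors, so χ(G) = 4.
A valid 4-coloring: color 1: [9, 12, 15]; color 2: [13, 17, 18, 19]; color 3: [8, 10, 11, 14]; color 4: [16].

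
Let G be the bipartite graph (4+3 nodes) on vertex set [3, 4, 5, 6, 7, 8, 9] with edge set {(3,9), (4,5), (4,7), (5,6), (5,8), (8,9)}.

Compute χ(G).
Clique number ω(G) = 2 (lower bound: χ ≥ ω).
The graph is bipartite (no odd cycle), so 2 colors suffice: χ(G) = 2.
A valid 2-coloring: color 1: [5, 7, 9]; color 2: [3, 4, 6, 8].

χ(G) = 2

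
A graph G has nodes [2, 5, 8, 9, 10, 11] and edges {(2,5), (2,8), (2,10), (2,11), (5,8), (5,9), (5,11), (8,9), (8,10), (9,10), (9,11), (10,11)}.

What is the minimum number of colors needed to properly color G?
χ(G) = 3

Clique number ω(G) = 3 (lower bound: χ ≥ ω).
The clique on [8, 9, 10] has size 3, forcing χ ≥ 3, and the coloring below uses 3 colors, so χ(G) = 3.
A valid 3-coloring: color 1: [2, 9]; color 2: [8, 11]; color 3: [5, 10].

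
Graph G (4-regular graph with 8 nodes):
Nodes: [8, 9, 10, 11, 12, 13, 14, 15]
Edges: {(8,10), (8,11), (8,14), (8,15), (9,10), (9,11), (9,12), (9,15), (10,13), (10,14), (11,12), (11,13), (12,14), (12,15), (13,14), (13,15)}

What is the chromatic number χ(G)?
χ(G) = 3

Clique number ω(G) = 3 (lower bound: χ ≥ ω).
The clique on [8, 10, 14] has size 3, forcing χ ≥ 3, and the coloring below uses 3 colors, so χ(G) = 3.
A valid 3-coloring: color 1: [11, 14, 15]; color 2: [8, 9, 13]; color 3: [10, 12].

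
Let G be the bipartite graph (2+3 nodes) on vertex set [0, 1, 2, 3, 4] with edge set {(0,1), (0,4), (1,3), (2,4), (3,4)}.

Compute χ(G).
χ(G) = 2

Clique number ω(G) = 2 (lower bound: χ ≥ ω).
The graph is bipartite (no odd cycle), so 2 colors suffice: χ(G) = 2.
A valid 2-coloring: color 1: [1, 4]; color 2: [0, 2, 3].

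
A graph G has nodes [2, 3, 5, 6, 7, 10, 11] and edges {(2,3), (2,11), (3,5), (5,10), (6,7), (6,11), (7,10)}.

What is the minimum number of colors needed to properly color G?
Clique number ω(G) = 2 (lower bound: χ ≥ ω).
Odd cycle [3, 2, 11, 6, 7, 10, 5] needs 3 colors (χ ≥ 3).
The coloring below uses 3 colors, so χ(G) = 3.
A valid 3-coloring: color 1: [3, 10, 11]; color 2: [2, 5, 6]; color 3: [7].

χ(G) = 3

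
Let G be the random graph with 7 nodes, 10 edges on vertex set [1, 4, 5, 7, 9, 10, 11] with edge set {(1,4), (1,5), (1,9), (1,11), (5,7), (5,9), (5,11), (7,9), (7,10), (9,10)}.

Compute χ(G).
Clique number ω(G) = 3 (lower bound: χ ≥ ω).
The clique on [1, 5, 9] has size 3, forcing χ ≥ 3, and the coloring below uses 3 colors, so χ(G) = 3.
A valid 3-coloring: color 1: [4, 5, 10]; color 2: [9, 11]; color 3: [1, 7].

χ(G) = 3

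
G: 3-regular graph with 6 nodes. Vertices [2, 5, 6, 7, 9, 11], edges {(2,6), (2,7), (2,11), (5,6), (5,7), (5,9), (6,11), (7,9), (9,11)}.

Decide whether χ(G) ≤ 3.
A valid 3-coloring: color 1: [7, 11]; color 2: [6, 9]; color 3: [2, 5].
(χ(G) = 3 ≤ 3.)

Yes, G is 3-colorable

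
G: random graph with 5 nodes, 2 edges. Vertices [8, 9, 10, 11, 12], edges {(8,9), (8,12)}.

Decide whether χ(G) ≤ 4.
A valid 4-coloring: color 1: [8, 10, 11]; color 2: [9, 12].
(χ(G) = 2 ≤ 4.)

Yes, G is 4-colorable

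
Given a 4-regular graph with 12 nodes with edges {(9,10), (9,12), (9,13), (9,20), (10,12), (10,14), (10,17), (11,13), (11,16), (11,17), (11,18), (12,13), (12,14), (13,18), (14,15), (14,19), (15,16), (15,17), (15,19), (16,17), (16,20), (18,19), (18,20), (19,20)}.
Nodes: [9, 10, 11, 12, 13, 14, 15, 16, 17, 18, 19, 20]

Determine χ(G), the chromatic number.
χ(G) = 3

Clique number ω(G) = 3 (lower bound: χ ≥ ω).
The clique on [9, 10, 12] has size 3, forcing χ ≥ 3, and the coloring below uses 3 colors, so χ(G) = 3.
A valid 3-coloring: color 1: [11, 12, 15, 20]; color 2: [10, 13, 16, 19]; color 3: [9, 14, 17, 18].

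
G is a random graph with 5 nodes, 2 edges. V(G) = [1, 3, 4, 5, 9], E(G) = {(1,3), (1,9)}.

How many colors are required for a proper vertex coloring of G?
χ(G) = 2

Clique number ω(G) = 2 (lower bound: χ ≥ ω).
The graph is bipartite (no odd cycle), so 2 colors suffice: χ(G) = 2.
A valid 2-coloring: color 1: [1, 4, 5]; color 2: [3, 9].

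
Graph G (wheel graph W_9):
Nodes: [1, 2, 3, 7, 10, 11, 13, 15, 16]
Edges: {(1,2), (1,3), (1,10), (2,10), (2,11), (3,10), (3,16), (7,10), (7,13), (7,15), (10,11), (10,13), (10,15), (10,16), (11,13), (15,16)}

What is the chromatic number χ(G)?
Clique number ω(G) = 3 (lower bound: χ ≥ ω).
The clique on [1, 2, 10] has size 3, forcing χ ≥ 3, and the coloring below uses 3 colors, so χ(G) = 3.
A valid 3-coloring: color 1: [10]; color 2: [2, 3, 13, 15]; color 3: [1, 7, 11, 16].

χ(G) = 3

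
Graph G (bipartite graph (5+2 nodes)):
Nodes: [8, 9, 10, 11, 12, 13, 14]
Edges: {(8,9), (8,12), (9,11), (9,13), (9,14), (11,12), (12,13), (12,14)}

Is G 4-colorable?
Yes, G is 4-colorable

A valid 4-coloring: color 1: [9, 10, 12]; color 2: [8, 11, 13, 14].
(χ(G) = 2 ≤ 4.)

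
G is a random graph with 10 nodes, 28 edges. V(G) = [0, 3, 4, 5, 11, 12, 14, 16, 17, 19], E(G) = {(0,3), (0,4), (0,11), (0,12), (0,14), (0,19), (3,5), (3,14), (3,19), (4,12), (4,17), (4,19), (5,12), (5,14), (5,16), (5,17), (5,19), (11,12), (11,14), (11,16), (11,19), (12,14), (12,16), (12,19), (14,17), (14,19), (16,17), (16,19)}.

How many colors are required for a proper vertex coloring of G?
χ(G) = 5

Clique number ω(G) = 5 (lower bound: χ ≥ ω).
The clique on [0, 11, 12, 14, 19] has size 5, forcing χ ≥ 5, and the coloring below uses 5 colors, so χ(G) = 5.
A valid 5-coloring: color 1: [17, 19]; color 2: [3, 12]; color 3: [4, 14, 16]; color 4: [0, 5]; color 5: [11].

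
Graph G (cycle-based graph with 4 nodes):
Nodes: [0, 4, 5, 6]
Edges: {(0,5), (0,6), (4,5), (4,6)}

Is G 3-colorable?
Yes, G is 3-colorable

A valid 3-coloring: color 1: [0, 4]; color 2: [5, 6].
(χ(G) = 2 ≤ 3.)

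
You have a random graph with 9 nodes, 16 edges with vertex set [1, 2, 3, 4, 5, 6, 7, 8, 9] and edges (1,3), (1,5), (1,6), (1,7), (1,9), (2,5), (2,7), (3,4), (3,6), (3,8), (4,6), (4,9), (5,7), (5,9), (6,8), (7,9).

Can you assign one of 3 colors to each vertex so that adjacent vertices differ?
The clique on vertices [1, 5, 7, 9] has size 4 > 3, so it alone needs 4 colors.

No, G is not 3-colorable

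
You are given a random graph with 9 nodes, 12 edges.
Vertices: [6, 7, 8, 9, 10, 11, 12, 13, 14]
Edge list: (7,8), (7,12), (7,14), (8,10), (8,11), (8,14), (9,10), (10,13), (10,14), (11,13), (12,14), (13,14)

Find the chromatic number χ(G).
Clique number ω(G) = 3 (lower bound: χ ≥ ω).
The clique on [8, 10, 14] has size 3, forcing χ ≥ 3, and the coloring below uses 3 colors, so χ(G) = 3.
A valid 3-coloring: color 1: [6, 9, 11, 14]; color 2: [8, 12, 13]; color 3: [7, 10].

χ(G) = 3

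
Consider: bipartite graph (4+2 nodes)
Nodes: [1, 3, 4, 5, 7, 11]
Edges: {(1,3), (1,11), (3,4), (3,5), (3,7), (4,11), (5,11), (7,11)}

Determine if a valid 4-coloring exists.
Yes, G is 4-colorable

A valid 4-coloring: color 1: [3, 11]; color 2: [1, 4, 5, 7].
(χ(G) = 2 ≤ 4.)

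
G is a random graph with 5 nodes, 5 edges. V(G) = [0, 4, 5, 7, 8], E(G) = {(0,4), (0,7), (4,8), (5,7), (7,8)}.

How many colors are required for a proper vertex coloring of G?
Clique number ω(G) = 2 (lower bound: χ ≥ ω).
The graph is bipartite (no odd cycle), so 2 colors suffice: χ(G) = 2.
A valid 2-coloring: color 1: [4, 7]; color 2: [0, 5, 8].

χ(G) = 2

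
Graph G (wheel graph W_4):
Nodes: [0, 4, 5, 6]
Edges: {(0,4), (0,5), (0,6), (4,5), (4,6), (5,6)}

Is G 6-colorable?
Yes, G is 6-colorable

A valid 6-coloring: color 1: [0]; color 2: [5]; color 3: [6]; color 4: [4].
(χ(G) = 4 ≤ 6.)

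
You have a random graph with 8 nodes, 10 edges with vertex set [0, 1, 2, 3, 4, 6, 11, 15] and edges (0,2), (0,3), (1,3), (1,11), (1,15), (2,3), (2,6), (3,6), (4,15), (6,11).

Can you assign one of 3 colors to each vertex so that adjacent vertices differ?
A valid 3-coloring: color 1: [3, 11, 15]; color 2: [1, 2, 4]; color 3: [0, 6].
(χ(G) = 3 ≤ 3.)

Yes, G is 3-colorable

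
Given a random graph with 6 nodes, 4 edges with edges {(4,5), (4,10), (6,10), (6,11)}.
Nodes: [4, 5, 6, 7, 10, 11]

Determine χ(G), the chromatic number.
χ(G) = 2

Clique number ω(G) = 2 (lower bound: χ ≥ ω).
The graph is bipartite (no odd cycle), so 2 colors suffice: χ(G) = 2.
A valid 2-coloring: color 1: [4, 6, 7]; color 2: [5, 10, 11].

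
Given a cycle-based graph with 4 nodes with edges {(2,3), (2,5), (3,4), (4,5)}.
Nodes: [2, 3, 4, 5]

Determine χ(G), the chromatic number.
Clique number ω(G) = 2 (lower bound: χ ≥ ω).
The graph is bipartite (no odd cycle), so 2 colors suffice: χ(G) = 2.
A valid 2-coloring: color 1: [2, 4]; color 2: [3, 5].

χ(G) = 2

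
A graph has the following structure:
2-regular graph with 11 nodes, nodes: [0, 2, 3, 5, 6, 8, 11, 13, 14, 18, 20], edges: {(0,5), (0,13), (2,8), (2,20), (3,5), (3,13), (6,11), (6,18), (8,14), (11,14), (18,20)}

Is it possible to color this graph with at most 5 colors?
Yes, G is 5-colorable

A valid 5-coloring: color 1: [0, 3, 6, 8, 20]; color 2: [2, 5, 11, 13, 18]; color 3: [14].
(χ(G) = 3 ≤ 5.)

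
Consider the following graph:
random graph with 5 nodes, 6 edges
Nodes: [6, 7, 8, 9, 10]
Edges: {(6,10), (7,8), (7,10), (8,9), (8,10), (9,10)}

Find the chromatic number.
χ(G) = 3

Clique number ω(G) = 3 (lower bound: χ ≥ ω).
The clique on [8, 9, 10] has size 3, forcing χ ≥ 3, and the coloring below uses 3 colors, so χ(G) = 3.
A valid 3-coloring: color 1: [10]; color 2: [6, 8]; color 3: [7, 9].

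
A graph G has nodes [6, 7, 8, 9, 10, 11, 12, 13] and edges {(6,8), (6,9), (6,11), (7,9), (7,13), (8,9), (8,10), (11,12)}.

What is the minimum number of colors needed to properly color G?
χ(G) = 3

Clique number ω(G) = 3 (lower bound: χ ≥ ω).
The clique on [6, 8, 9] has size 3, forcing χ ≥ 3, and the coloring below uses 3 colors, so χ(G) = 3.
A valid 3-coloring: color 1: [7, 8, 11]; color 2: [6, 10, 12, 13]; color 3: [9].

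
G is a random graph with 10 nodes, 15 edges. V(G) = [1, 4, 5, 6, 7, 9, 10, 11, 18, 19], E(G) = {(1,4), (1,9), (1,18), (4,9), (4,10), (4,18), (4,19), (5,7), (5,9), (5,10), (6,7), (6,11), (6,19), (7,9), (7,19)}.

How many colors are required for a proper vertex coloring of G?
Clique number ω(G) = 3 (lower bound: χ ≥ ω).
The clique on [1, 4, 9] has size 3, forcing χ ≥ 3, and the coloring below uses 3 colors, so χ(G) = 3.
A valid 3-coloring: color 1: [4, 7, 11]; color 2: [6, 9, 10, 18]; color 3: [1, 5, 19].

χ(G) = 3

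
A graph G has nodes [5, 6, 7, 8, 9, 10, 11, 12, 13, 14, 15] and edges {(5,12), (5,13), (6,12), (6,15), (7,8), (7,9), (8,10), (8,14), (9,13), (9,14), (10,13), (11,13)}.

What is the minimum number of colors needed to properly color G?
χ(G) = 3

Clique number ω(G) = 2 (lower bound: χ ≥ ω).
Odd cycle [8, 14, 9, 13, 10] needs 3 colors (χ ≥ 3).
The coloring below uses 3 colors, so χ(G) = 3.
A valid 3-coloring: color 1: [7, 12, 13, 14, 15]; color 2: [5, 6, 8, 9, 11]; color 3: [10].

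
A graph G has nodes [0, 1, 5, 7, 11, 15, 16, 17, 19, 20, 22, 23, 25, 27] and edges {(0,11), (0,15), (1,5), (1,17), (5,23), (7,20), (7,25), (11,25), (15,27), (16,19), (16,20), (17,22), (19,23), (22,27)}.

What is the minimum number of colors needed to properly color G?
Clique number ω(G) = 2 (lower bound: χ ≥ ω).
The graph is bipartite (no odd cycle), so 2 colors suffice: χ(G) = 2.
A valid 2-coloring: color 1: [0, 5, 17, 19, 20, 25, 27]; color 2: [1, 7, 11, 15, 16, 22, 23].

χ(G) = 2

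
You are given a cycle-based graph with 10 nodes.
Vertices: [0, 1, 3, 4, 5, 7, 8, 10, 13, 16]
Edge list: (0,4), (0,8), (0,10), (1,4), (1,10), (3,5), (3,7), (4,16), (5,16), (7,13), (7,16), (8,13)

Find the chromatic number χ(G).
Clique number ω(G) = 2 (lower bound: χ ≥ ω).
The graph is bipartite (no odd cycle), so 2 colors suffice: χ(G) = 2.
A valid 2-coloring: color 1: [4, 5, 7, 8, 10]; color 2: [0, 1, 3, 13, 16].

χ(G) = 2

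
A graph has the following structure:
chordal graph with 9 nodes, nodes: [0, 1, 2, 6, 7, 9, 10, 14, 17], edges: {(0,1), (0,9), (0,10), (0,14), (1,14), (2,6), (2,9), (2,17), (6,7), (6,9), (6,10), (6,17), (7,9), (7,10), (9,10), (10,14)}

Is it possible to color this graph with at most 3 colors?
No, G is not 3-colorable

The clique on vertices [6, 7, 9, 10] has size 4 > 3, so it alone needs 4 colors.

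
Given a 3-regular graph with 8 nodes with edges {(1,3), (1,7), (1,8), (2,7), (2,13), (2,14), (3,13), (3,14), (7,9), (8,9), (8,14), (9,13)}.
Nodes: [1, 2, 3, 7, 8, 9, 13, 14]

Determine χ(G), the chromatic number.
Clique number ω(G) = 2 (lower bound: χ ≥ ω).
Odd cycle [3, 1, 7, 9, 13] needs 3 colors (χ ≥ 3).
The coloring below uses 3 colors, so χ(G) = 3.
A valid 3-coloring: color 1: [2, 3, 9]; color 2: [7, 8, 13]; color 3: [1, 14].

χ(G) = 3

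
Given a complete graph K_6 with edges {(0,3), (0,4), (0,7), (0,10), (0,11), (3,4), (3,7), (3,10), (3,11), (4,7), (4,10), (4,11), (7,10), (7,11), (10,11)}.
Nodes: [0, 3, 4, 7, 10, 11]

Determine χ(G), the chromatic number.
χ(G) = 6

Clique number ω(G) = 6 (lower bound: χ ≥ ω).
The clique on [0, 3, 4, 7, 10, 11] has size 6, forcing χ ≥ 6, and the coloring below uses 6 colors, so χ(G) = 6.
A valid 6-coloring: color 1: [11]; color 2: [3]; color 3: [4]; color 4: [0]; color 5: [7]; color 6: [10].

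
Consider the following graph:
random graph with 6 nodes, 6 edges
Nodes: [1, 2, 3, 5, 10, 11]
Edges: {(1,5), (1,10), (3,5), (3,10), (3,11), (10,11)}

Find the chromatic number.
Clique number ω(G) = 3 (lower bound: χ ≥ ω).
The clique on [3, 10, 11] has size 3, forcing χ ≥ 3, and the coloring below uses 3 colors, so χ(G) = 3.
A valid 3-coloring: color 1: [2, 5, 10]; color 2: [1, 3]; color 3: [11].

χ(G) = 3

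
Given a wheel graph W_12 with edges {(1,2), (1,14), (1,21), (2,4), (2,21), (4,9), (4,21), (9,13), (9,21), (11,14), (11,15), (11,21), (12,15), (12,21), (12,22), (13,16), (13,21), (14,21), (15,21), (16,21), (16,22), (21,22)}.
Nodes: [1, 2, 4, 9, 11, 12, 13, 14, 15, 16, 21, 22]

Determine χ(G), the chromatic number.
χ(G) = 4

Clique number ω(G) = 3 (lower bound: χ ≥ ω).
Odd cycle [13, 16, 22, 12, 15, 11, 14, 1, 2, 4, 9] needs 3 colors (χ ≥ 3).
Vertex 21 is adjacent to every vertex of [1, 2, 4, 9, 11, 12, 13, 14, 15, 16, 22], which already need 3 colors among themselves, so 21 needs a new color (χ ≥ 4).
The coloring below uses 4 colors, so χ(G) = 4.
A valid 4-coloring: color 1: [21]; color 2: [4, 13, 14, 15, 22]; color 3: [1, 9, 11, 12, 16]; color 4: [2].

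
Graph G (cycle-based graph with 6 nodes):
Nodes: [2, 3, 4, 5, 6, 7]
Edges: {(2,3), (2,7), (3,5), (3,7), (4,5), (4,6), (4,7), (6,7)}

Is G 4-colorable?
A valid 4-coloring: color 1: [5, 7]; color 2: [3, 4]; color 3: [2, 6].
(χ(G) = 3 ≤ 4.)

Yes, G is 4-colorable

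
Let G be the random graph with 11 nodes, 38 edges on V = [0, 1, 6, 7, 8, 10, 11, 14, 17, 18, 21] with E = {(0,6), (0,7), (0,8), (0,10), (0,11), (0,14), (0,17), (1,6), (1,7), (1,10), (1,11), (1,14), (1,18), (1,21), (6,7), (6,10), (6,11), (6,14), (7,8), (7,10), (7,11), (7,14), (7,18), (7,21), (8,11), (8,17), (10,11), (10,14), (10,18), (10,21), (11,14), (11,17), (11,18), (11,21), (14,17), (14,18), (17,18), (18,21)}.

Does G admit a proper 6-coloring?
A valid 6-coloring: color 1: [11]; color 2: [7, 17]; color 3: [8, 14, 21]; color 4: [10]; color 5: [0, 1]; color 6: [6, 18].
(χ(G) = 6 ≤ 6.)

Yes, G is 6-colorable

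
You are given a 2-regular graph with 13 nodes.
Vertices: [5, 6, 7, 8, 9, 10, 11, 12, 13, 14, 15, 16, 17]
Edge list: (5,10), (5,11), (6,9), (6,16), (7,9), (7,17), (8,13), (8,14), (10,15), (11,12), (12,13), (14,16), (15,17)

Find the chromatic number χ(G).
χ(G) = 3

Clique number ω(G) = 2 (lower bound: χ ≥ ω).
Odd cycle [10, 5, 11, 12, 13, 8, 14, 16, 6, 9, 7, 17, 15] needs 3 colors (χ ≥ 3).
The coloring below uses 3 colors, so χ(G) = 3.
A valid 3-coloring: color 1: [8, 9, 10, 11, 16, 17]; color 2: [5, 6, 7, 13, 14, 15]; color 3: [12].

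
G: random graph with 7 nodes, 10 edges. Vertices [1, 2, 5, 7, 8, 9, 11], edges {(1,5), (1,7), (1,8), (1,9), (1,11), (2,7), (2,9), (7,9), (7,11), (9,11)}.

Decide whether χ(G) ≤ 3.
No, G is not 3-colorable

The clique on vertices [1, 7, 9, 11] has size 4 > 3, so it alone needs 4 colors.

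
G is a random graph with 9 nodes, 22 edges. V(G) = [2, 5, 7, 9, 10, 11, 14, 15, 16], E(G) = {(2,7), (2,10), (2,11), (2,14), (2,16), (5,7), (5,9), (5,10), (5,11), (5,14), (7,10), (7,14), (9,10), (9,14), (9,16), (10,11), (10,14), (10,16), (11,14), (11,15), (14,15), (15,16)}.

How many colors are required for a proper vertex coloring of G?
χ(G) = 4

Clique number ω(G) = 4 (lower bound: χ ≥ ω).
The clique on [2, 10, 11, 14] has size 4, forcing χ ≥ 4, and the coloring below uses 4 colors, so χ(G) = 4.
A valid 4-coloring: color 1: [10, 15]; color 2: [14, 16]; color 3: [2, 5]; color 4: [7, 9, 11].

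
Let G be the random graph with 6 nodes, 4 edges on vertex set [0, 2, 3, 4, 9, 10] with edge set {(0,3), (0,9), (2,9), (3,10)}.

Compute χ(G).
Clique number ω(G) = 2 (lower bound: χ ≥ ω).
The graph is bipartite (no odd cycle), so 2 colors suffice: χ(G) = 2.
A valid 2-coloring: color 1: [3, 4, 9]; color 2: [0, 2, 10].

χ(G) = 2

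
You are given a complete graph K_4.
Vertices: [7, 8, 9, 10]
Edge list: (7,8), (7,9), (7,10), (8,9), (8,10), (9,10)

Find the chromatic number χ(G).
χ(G) = 4

Clique number ω(G) = 4 (lower bound: χ ≥ ω).
The clique on [7, 8, 9, 10] has size 4, forcing χ ≥ 4, and the coloring below uses 4 colors, so χ(G) = 4.
A valid 4-coloring: color 1: [10]; color 2: [8]; color 3: [7]; color 4: [9].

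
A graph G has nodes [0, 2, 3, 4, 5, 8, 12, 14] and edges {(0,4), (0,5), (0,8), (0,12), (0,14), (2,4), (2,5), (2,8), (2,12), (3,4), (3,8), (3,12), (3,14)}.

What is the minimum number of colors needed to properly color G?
Clique number ω(G) = 2 (lower bound: χ ≥ ω).
The graph is bipartite (no odd cycle), so 2 colors suffice: χ(G) = 2.
A valid 2-coloring: color 1: [0, 2, 3]; color 2: [4, 5, 8, 12, 14].

χ(G) = 2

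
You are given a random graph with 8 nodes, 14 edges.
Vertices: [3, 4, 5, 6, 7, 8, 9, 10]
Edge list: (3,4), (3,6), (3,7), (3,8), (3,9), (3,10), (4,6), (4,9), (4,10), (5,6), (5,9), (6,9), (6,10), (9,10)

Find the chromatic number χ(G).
χ(G) = 5

Clique number ω(G) = 5 (lower bound: χ ≥ ω).
The clique on [3, 4, 6, 9, 10] has size 5, forcing χ ≥ 5, and the coloring below uses 5 colors, so χ(G) = 5.
A valid 5-coloring: color 1: [3, 5]; color 2: [6, 7, 8]; color 3: [9]; color 4: [4]; color 5: [10].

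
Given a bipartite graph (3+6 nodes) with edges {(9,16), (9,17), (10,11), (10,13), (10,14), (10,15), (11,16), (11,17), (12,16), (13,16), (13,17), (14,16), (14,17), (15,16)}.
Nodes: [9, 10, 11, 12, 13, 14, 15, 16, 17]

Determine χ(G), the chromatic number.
Clique number ω(G) = 2 (lower bound: χ ≥ ω).
The graph is bipartite (no odd cycle), so 2 colors suffice: χ(G) = 2.
A valid 2-coloring: color 1: [10, 16, 17]; color 2: [9, 11, 12, 13, 14, 15].

χ(G) = 2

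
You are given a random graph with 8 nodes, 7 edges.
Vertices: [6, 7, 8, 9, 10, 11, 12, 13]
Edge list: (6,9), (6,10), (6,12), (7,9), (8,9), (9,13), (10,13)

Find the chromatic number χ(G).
χ(G) = 2

Clique number ω(G) = 2 (lower bound: χ ≥ ω).
The graph is bipartite (no odd cycle), so 2 colors suffice: χ(G) = 2.
A valid 2-coloring: color 1: [9, 10, 11, 12]; color 2: [6, 7, 8, 13].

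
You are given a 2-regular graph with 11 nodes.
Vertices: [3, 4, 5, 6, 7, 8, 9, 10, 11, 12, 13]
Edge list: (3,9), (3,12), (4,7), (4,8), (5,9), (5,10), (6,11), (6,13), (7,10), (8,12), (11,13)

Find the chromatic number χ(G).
Clique number ω(G) = 3 (lower bound: χ ≥ ω).
The clique on [6, 11, 13] has size 3, forcing χ ≥ 3, and the coloring below uses 3 colors, so χ(G) = 3.
A valid 3-coloring: color 1: [3, 5, 6, 7, 8]; color 2: [4, 9, 10, 12, 13]; color 3: [11].

χ(G) = 3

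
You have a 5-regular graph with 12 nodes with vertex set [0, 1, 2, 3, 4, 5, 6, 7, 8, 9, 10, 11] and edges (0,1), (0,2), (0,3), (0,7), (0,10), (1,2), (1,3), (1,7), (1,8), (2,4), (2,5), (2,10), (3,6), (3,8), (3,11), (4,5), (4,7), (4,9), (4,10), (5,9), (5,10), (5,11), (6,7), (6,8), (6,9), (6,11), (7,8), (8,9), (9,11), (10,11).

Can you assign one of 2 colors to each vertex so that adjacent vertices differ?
No, G is not 2-colorable

The clique on vertices [2, 4, 5, 10] has size 4 > 2, so it alone needs 4 colors.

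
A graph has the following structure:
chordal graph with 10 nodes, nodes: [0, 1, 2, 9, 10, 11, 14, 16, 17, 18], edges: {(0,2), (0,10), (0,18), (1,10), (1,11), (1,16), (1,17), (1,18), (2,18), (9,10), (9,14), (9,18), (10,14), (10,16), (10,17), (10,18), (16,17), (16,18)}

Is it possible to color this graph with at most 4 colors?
A valid 4-coloring: color 1: [2, 10, 11]; color 2: [14, 17, 18]; color 3: [0, 1, 9]; color 4: [16].
(χ(G) = 4 ≤ 4.)

Yes, G is 4-colorable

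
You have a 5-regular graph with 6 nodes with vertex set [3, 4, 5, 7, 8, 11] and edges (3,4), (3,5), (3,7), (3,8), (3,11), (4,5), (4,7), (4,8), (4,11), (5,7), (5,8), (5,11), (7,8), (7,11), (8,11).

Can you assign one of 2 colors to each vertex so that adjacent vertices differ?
No, G is not 2-colorable

The clique on vertices [3, 4, 5, 7, 8, 11] has size 6 > 2, so it alone needs 6 colors.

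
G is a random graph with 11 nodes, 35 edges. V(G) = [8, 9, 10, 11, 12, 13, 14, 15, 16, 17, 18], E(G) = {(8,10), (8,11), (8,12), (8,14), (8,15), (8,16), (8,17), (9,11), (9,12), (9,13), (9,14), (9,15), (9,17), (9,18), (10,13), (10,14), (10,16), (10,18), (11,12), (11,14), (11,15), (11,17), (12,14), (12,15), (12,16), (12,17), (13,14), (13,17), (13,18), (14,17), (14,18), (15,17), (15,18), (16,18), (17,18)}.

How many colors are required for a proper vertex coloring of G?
Clique number ω(G) = 5 (lower bound: χ ≥ ω).
The clique on [8, 11, 12, 14, 17] has size 5, forcing χ ≥ 5, and the coloring below uses 5 colors, so χ(G) = 5.
A valid 5-coloring: color 1: [10, 17]; color 2: [14, 15, 16]; color 3: [8, 9]; color 4: [12, 18]; color 5: [11, 13].

χ(G) = 5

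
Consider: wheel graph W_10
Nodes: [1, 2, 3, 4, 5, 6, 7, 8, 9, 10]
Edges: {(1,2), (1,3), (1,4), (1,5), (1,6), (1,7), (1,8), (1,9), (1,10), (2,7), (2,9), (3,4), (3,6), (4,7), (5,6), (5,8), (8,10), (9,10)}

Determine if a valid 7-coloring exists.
Yes, G is 7-colorable

A valid 7-coloring: color 1: [1]; color 2: [2, 4, 6, 8]; color 3: [3, 5, 7, 9]; color 4: [10].
(χ(G) = 4 ≤ 7.)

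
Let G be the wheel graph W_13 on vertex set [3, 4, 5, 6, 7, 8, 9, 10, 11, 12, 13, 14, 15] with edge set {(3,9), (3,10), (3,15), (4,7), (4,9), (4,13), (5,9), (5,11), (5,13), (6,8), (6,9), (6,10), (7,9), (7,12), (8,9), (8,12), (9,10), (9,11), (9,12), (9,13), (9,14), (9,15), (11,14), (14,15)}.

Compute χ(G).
Clique number ω(G) = 3 (lower bound: χ ≥ ω).
The clique on [3, 9, 10] has size 3, forcing χ ≥ 3, and the coloring below uses 3 colors, so χ(G) = 3.
A valid 3-coloring: color 1: [9]; color 2: [7, 8, 10, 11, 13, 15]; color 3: [3, 4, 5, 6, 12, 14].

χ(G) = 3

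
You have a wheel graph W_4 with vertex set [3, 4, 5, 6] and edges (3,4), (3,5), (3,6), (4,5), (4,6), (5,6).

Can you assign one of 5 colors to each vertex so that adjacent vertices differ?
Yes, G is 5-colorable

A valid 5-coloring: color 1: [6]; color 2: [3]; color 3: [5]; color 4: [4].
(χ(G) = 4 ≤ 5.)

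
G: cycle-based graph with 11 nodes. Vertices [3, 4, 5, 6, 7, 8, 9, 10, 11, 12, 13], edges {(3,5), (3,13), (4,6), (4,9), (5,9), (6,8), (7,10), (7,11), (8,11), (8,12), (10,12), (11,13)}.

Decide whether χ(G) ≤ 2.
No, G is not 2-colorable

Odd cycle [7, 10, 12, 8, 11] needs 3 colors (χ ≥ 3).
Hence χ(G) ≥ 3 > 2, so no proper 2-coloring exists.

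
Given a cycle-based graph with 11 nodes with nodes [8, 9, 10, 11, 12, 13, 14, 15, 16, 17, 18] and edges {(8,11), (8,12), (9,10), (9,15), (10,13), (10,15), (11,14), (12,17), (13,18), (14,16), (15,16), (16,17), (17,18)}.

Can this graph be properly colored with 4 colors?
A valid 4-coloring: color 1: [8, 13, 14, 15, 17]; color 2: [10, 11, 12, 16, 18]; color 3: [9].
(χ(G) = 3 ≤ 4.)

Yes, G is 4-colorable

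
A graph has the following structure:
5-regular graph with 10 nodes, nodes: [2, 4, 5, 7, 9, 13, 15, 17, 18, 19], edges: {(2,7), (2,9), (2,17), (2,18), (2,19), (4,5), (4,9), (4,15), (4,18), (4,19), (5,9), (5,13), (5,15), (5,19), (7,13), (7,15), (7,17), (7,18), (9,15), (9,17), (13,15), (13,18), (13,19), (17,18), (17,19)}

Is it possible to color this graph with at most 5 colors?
Yes, G is 5-colorable

A valid 5-coloring: color 1: [9, 13]; color 2: [15, 18, 19]; color 3: [5, 7]; color 4: [4, 17]; color 5: [2].
(χ(G) = 4 ≤ 5.)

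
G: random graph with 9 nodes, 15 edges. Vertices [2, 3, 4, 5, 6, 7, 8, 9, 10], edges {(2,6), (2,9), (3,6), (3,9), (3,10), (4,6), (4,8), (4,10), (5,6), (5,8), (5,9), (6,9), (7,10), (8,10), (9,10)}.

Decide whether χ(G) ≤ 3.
A valid 3-coloring: color 1: [6, 10]; color 2: [7, 8, 9]; color 3: [2, 3, 4, 5].
(χ(G) = 3 ≤ 3.)

Yes, G is 3-colorable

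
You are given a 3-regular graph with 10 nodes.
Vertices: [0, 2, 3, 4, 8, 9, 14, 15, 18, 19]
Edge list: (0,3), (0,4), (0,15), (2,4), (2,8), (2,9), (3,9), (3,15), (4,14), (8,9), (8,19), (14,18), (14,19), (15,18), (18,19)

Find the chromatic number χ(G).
Clique number ω(G) = 3 (lower bound: χ ≥ ω).
The clique on [0, 3, 15] has size 3, forcing χ ≥ 3, and the coloring below uses 3 colors, so χ(G) = 3.
A valid 3-coloring: color 1: [0, 9, 14]; color 2: [3, 4, 8, 18]; color 3: [2, 15, 19].

χ(G) = 3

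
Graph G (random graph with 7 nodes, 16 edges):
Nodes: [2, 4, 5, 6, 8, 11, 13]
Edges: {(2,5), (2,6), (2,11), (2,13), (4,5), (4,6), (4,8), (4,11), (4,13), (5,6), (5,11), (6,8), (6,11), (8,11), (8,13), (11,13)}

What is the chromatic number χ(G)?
Clique number ω(G) = 4 (lower bound: χ ≥ ω).
The clique on [2, 5, 6, 11] has size 4, forcing χ ≥ 4, and the coloring below uses 4 colors, so χ(G) = 4.
A valid 4-coloring: color 1: [11]; color 2: [2, 4]; color 3: [6, 13]; color 4: [5, 8].

χ(G) = 4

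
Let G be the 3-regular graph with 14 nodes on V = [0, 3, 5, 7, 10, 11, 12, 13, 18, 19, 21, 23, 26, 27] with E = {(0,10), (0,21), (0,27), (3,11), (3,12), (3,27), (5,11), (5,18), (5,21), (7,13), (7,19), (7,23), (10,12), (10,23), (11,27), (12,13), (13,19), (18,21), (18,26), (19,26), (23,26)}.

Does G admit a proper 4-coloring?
Yes, G is 4-colorable

A valid 4-coloring: color 1: [0, 11, 12, 18, 19, 23]; color 2: [3, 7, 10, 21, 26]; color 3: [5, 13, 27].
(χ(G) = 3 ≤ 4.)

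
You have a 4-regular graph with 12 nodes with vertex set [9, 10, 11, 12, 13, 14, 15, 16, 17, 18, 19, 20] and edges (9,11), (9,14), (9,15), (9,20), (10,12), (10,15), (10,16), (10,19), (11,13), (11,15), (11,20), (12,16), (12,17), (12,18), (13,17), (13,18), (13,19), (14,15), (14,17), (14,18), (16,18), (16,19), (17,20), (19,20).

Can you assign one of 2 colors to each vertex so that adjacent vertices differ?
The clique on vertices [9, 11, 20] has size 3 > 2, so it alone needs 3 colors.

No, G is not 2-colorable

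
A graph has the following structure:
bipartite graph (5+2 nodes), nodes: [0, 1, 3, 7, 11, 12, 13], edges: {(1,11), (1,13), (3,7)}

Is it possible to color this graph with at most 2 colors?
Yes, G is 2-colorable

A valid 2-coloring: color 1: [0, 1, 3, 12]; color 2: [7, 11, 13].
(χ(G) = 2 ≤ 2.)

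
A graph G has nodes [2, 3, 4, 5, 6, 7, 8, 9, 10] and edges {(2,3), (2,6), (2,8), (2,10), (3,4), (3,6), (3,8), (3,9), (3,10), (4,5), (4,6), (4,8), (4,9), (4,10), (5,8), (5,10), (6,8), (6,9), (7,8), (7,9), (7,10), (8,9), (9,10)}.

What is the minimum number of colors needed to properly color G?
Clique number ω(G) = 5 (lower bound: χ ≥ ω).
The clique on [3, 4, 6, 8, 9] has size 5, forcing χ ≥ 5, and the coloring below uses 5 colors, so χ(G) = 5.
A valid 5-coloring: color 1: [8, 10]; color 2: [2, 5, 9]; color 3: [3, 7]; color 4: [4]; color 5: [6].

χ(G) = 5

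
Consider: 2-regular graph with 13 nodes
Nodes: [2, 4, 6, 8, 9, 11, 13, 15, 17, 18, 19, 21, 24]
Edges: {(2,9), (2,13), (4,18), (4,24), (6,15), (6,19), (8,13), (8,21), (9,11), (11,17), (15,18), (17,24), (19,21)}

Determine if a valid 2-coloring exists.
No, G is not 2-colorable

Odd cycle [21, 8, 13, 2, 9, 11, 17, 24, 4, 18, 15, 6, 19] needs 3 colors (χ ≥ 3).
Hence χ(G) ≥ 3 > 2, so no proper 2-coloring exists.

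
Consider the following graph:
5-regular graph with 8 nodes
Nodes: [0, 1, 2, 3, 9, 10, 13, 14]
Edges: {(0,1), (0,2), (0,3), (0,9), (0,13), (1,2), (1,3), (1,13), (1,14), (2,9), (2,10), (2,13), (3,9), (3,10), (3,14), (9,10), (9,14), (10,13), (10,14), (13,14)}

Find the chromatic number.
χ(G) = 4

Clique number ω(G) = 4 (lower bound: χ ≥ ω).
The clique on [0, 1, 2, 13] has size 4, forcing χ ≥ 4, and the coloring below uses 4 colors, so χ(G) = 4.
A valid 4-coloring: color 1: [3, 13]; color 2: [1, 9]; color 3: [0, 10]; color 4: [2, 14].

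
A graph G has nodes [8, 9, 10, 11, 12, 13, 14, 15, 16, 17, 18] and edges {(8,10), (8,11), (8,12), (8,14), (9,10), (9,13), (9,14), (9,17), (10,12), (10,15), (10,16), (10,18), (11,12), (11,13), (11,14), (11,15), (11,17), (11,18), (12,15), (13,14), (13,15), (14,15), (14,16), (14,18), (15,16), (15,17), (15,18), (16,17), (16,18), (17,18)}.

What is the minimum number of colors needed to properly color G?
Clique number ω(G) = 4 (lower bound: χ ≥ ω).
The clique on [15, 16, 17, 18] has size 4, forcing χ ≥ 4, and the coloring below uses 4 colors, so χ(G) = 4.
A valid 4-coloring: color 1: [8, 9, 15]; color 2: [10, 14, 17]; color 3: [11, 16]; color 4: [12, 13, 18].

χ(G) = 4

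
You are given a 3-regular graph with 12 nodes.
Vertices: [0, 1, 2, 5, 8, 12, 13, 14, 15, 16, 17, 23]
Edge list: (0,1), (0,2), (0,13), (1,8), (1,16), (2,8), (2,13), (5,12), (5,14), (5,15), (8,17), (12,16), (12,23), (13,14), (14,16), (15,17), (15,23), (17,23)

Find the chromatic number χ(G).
χ(G) = 3

Clique number ω(G) = 3 (lower bound: χ ≥ ω).
The clique on [0, 2, 13] has size 3, forcing χ ≥ 3, and the coloring below uses 3 colors, so χ(G) = 3.
A valid 3-coloring: color 1: [1, 2, 12, 14, 15]; color 2: [5, 8, 13, 16, 23]; color 3: [0, 17].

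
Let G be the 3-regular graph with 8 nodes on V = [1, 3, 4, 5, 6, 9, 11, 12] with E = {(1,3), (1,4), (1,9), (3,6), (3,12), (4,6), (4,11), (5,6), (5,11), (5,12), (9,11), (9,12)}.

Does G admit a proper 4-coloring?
A valid 4-coloring: color 1: [3, 4, 5, 9]; color 2: [1, 6, 11, 12].
(χ(G) = 2 ≤ 4.)

Yes, G is 4-colorable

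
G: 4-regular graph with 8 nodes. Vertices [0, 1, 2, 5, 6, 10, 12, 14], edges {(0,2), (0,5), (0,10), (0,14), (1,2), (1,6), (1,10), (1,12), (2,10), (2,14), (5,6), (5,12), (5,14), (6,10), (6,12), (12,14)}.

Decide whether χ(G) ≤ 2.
The clique on vertices [0, 2, 10] has size 3 > 2, so it alone needs 3 colors.

No, G is not 2-colorable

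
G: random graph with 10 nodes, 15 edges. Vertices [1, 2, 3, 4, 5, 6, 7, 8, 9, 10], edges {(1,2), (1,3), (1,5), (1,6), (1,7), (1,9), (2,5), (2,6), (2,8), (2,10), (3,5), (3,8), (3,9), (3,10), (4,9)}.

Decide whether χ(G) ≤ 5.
Yes, G is 5-colorable

A valid 5-coloring: color 1: [1, 4, 8, 10]; color 2: [2, 3, 7]; color 3: [5, 6, 9].
(χ(G) = 3 ≤ 5.)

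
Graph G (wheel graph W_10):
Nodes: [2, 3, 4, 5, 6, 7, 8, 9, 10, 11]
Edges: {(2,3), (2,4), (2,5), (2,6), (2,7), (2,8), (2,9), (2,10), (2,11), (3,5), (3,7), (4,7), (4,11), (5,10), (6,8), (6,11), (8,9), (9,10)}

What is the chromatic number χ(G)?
Clique number ω(G) = 3 (lower bound: χ ≥ ω).
Odd cycle [9, 10, 5, 3, 7, 4, 11, 6, 8] needs 3 colors (χ ≥ 3).
Vertex 2 is adjacent to every vertex of [3, 4, 5, 6, 7, 8, 9, 10, 11], which already need 3 colors among themselves, so 2 needs a new color (χ ≥ 4).
The coloring below uses 4 colors, so χ(G) = 4.
A valid 4-coloring: color 1: [2]; color 2: [5, 6, 7, 9]; color 3: [3, 4, 8, 10]; color 4: [11].

χ(G) = 4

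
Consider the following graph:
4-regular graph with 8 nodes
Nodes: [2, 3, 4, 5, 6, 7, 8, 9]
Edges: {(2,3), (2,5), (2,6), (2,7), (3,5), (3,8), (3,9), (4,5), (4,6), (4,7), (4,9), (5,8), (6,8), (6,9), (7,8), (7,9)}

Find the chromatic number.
Clique number ω(G) = 3 (lower bound: χ ≥ ω).
The clique on [3, 5, 8] has size 3, forcing χ ≥ 3, and the coloring below uses 3 colors, so χ(G) = 3.
A valid 3-coloring: color 1: [5, 9]; color 2: [2, 4, 8]; color 3: [3, 6, 7].

χ(G) = 3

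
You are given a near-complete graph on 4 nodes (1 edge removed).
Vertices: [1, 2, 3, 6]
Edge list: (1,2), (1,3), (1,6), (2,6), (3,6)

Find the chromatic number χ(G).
χ(G) = 3

Clique number ω(G) = 3 (lower bound: χ ≥ ω).
The clique on [1, 2, 6] has size 3, forcing χ ≥ 3, and the coloring below uses 3 colors, so χ(G) = 3.
A valid 3-coloring: color 1: [6]; color 2: [1]; color 3: [2, 3].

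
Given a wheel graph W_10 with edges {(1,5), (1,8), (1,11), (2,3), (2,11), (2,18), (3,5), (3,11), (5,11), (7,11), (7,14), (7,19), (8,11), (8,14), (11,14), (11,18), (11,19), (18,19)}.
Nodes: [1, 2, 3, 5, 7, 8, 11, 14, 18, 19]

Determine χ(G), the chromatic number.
χ(G) = 4

Clique number ω(G) = 3 (lower bound: χ ≥ ω).
Odd cycle [7, 14, 8, 1, 5, 3, 2, 18, 19] needs 3 colors (χ ≥ 3).
Vertex 11 is adjacent to every vertex of [1, 2, 3, 5, 7, 8, 14, 18, 19], which already need 3 colors among themselves, so 11 needs a new color (χ ≥ 4).
The coloring below uses 4 colors, so χ(G) = 4.
A valid 4-coloring: color 1: [11]; color 2: [5, 7, 8, 18]; color 3: [1, 3, 14, 19]; color 4: [2].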